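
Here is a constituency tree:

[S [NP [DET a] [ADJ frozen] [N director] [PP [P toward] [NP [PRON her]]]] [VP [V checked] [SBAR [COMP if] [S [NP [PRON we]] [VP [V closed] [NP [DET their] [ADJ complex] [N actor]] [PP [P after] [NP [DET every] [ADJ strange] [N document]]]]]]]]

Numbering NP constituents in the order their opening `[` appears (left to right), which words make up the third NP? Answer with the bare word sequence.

we

The NP opening brackets appear, in order, over: "a frozen director toward her"; "her"; "we"; "their complex actor"; "every strange document". The third one spans "we".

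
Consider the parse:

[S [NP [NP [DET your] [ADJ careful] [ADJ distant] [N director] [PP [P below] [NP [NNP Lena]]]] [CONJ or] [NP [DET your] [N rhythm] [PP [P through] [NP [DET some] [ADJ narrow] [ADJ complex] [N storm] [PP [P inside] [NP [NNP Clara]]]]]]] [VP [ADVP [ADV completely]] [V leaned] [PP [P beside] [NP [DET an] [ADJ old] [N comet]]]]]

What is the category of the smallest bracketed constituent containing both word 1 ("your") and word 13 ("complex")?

NP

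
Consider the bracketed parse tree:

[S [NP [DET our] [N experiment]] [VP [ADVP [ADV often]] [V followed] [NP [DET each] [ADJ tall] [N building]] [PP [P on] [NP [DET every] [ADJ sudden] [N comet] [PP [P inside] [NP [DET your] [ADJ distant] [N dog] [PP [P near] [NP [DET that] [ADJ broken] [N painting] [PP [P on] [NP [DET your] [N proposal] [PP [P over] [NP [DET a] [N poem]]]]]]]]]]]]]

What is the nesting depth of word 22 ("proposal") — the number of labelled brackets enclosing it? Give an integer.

The word sits inside N, which is inside NP, inside PP, inside NP, inside PP, inside NP, inside PP, inside NP, inside PP, inside VP, inside S — 11 brackets in all.

11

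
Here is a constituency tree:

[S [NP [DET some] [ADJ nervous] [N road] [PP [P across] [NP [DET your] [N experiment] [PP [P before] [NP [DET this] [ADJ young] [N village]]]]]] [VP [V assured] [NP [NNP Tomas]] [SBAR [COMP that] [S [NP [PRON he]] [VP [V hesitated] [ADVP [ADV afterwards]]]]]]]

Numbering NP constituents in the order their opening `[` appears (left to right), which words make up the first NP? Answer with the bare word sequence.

some nervous road across your experiment before this young village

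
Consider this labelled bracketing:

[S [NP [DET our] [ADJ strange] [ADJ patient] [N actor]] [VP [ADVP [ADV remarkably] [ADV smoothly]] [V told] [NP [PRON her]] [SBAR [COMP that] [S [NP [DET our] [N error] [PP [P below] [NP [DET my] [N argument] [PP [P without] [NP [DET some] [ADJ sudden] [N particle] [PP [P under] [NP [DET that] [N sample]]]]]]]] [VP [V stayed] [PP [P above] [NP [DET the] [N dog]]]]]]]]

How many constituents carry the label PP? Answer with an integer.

4

The PP constituents are: [PP below my argument without some sudden particle under that sample]; [PP without some sudden particle under that sample]; [PP under that sample]; [PP above the dog]. Total: 4.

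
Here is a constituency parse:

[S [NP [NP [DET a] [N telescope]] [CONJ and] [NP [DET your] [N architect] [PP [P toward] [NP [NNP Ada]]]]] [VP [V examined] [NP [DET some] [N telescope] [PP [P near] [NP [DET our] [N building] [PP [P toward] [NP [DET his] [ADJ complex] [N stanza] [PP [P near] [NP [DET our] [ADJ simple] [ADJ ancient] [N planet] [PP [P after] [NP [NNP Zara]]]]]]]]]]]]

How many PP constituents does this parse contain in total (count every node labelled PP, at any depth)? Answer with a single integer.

5

Listing each PP by its span: [PP toward Ada]; [PP near our building toward his complex stanza near our simple ancient planet after Zara]; [PP toward his complex stanza near our simple ancient planet after Zara]; [PP near our simple ancient planet after Zara]; [PP after Zara] — that makes 5.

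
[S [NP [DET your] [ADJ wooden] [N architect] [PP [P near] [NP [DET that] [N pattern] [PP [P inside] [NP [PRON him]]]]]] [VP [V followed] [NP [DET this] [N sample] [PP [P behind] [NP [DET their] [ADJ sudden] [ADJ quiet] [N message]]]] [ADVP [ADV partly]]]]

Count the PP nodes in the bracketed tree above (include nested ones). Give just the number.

3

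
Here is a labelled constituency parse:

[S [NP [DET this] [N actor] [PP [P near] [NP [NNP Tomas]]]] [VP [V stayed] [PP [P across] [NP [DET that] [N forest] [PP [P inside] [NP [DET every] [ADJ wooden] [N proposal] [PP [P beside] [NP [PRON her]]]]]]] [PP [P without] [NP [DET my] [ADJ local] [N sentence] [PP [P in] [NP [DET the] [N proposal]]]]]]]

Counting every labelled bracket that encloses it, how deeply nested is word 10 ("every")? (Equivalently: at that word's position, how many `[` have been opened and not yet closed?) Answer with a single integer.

7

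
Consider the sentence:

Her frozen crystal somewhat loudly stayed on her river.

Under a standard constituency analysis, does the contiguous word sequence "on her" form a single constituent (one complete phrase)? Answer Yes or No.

No

"on" belongs to the preposition "on" while "her" belongs to the noun phrase "her river"; a span that runs across that boundary is not a single phrase.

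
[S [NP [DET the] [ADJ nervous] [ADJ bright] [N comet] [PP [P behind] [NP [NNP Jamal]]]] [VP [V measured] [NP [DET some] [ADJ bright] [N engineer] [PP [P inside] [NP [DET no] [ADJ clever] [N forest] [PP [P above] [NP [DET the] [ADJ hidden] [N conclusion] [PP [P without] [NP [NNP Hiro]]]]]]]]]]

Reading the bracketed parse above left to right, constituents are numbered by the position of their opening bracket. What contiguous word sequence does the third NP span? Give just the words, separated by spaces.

some bright engineer inside no clever forest above the hidden conclusion without Hiro

The NP opening brackets appear, in order, over: "the nervous bright comet behind Jamal"; "Jamal"; "some bright engineer inside no clever forest above the hidden conclusion without Hiro"; "no clever forest above the hidden conclusion without Hiro"; "the hidden conclusion without Hiro"; "Hiro". The third one spans "some bright engineer inside no clever forest above the hidden conclusion without Hiro".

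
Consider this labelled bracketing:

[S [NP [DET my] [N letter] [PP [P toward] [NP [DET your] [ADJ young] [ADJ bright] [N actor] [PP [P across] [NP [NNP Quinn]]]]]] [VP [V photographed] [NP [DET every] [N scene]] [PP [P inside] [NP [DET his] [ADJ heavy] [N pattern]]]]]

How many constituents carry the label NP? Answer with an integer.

Listing each NP by its span: [NP my letter toward your young bright actor across Quinn]; [NP your young bright actor across Quinn]; [NP Quinn]; [NP every scene]; [NP his heavy pattern] — that makes 5.

5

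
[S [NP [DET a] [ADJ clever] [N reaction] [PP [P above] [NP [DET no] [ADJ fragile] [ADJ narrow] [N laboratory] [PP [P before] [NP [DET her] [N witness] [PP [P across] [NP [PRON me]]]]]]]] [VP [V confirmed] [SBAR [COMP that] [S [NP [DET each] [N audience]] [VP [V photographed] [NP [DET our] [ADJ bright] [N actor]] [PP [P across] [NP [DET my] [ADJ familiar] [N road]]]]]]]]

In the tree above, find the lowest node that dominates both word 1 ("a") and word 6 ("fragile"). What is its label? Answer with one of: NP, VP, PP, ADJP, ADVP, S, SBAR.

NP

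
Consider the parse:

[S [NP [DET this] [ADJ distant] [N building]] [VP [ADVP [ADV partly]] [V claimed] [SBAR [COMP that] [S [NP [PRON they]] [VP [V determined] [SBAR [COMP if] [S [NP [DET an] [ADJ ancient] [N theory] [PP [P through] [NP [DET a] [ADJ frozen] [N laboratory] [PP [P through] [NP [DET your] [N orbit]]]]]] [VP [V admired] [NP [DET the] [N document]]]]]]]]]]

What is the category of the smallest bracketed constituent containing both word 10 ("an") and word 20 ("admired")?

S

Both words fall inside [S an ancient theory through a frozen laboratory through your orbit admired the document] (words 10–22), and no smaller constituent contains them both. Label: S.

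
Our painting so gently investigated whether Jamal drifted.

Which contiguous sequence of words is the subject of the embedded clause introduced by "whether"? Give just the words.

In the embedded clause introduced by "whether" the verb is "drifted"; the NP preceding it, "Jamal", is the subject.

Jamal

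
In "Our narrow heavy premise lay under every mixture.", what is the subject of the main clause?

The subject of the main clause is the NP immediately before the verb "lay": "our narrow heavy premise".

our narrow heavy premise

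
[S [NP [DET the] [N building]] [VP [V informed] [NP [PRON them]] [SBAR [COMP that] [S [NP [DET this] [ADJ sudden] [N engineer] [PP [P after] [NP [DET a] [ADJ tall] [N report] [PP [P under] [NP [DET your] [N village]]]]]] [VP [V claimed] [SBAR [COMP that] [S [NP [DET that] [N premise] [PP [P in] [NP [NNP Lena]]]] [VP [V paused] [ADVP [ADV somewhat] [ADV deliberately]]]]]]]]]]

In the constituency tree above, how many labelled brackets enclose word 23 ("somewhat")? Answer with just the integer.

10

The word sits inside ADV, which is inside ADVP, inside VP, inside S, inside SBAR, inside VP, inside S, inside SBAR, inside VP, inside S — 10 brackets in all.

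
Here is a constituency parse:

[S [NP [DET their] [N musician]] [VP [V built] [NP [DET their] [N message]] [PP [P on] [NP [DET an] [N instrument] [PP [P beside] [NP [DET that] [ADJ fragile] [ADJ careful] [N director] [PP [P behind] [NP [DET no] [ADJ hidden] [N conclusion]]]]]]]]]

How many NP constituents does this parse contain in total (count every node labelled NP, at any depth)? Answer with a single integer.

5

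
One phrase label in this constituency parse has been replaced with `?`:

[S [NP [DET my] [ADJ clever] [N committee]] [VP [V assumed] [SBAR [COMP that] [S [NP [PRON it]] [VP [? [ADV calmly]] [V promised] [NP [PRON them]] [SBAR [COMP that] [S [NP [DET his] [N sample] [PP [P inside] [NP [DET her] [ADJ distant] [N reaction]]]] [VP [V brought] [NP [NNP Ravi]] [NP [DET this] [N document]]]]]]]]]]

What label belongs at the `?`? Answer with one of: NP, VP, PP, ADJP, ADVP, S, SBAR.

The `?` node immediately contains: ADV 'calmly'. That is the internal structure of an adverb phrase, so the label is ADVP.

ADVP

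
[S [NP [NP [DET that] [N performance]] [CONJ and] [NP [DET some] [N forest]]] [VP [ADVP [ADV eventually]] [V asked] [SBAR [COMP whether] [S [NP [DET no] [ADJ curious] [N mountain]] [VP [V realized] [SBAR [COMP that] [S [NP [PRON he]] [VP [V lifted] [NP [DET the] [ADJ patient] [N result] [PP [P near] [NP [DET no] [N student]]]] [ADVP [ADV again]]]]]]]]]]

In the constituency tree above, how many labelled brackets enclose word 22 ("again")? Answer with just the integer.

Counting open brackets not yet closed at "again": [S [VP [SBAR [S [VP [SBAR [S [VP [ADVP [ADV = 10.

10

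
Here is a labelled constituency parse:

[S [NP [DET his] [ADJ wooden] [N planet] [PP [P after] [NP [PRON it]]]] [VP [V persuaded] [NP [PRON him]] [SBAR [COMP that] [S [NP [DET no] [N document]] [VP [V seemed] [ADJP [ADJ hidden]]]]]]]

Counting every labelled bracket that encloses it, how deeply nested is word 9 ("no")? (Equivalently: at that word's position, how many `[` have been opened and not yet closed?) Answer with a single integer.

6

Counting open brackets not yet closed at "no": [S [VP [SBAR [S [NP [DET = 6.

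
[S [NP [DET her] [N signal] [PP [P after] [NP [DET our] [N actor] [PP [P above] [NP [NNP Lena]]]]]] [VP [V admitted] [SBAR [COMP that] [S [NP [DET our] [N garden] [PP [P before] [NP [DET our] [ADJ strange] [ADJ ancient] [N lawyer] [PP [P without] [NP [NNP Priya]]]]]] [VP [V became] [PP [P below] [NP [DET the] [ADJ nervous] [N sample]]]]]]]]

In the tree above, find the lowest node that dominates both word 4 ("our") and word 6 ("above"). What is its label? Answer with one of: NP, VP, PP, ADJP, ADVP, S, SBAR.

NP

Both words fall inside [NP our actor above Lena] (words 4–7), and no smaller constituent contains them both. Label: NP.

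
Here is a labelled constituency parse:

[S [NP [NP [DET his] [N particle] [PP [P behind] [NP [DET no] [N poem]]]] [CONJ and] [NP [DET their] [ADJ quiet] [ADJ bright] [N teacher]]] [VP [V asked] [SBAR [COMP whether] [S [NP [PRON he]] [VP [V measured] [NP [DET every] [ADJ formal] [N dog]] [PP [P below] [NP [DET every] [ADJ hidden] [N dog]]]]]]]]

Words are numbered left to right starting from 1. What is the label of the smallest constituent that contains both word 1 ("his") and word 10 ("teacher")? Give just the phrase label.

NP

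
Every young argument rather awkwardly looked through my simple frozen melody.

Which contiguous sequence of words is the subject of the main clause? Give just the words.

The subject of the main clause is the NP immediately before the verb "looked": "every young argument".

every young argument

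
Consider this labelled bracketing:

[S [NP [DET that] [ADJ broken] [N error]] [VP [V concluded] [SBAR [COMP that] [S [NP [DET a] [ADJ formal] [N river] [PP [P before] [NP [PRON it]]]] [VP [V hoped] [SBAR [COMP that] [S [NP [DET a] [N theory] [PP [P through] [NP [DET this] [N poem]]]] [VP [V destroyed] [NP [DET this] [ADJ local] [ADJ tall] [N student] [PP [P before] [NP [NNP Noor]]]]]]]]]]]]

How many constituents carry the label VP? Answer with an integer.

3

The VP constituents are: [VP concluded that a formal river before it hoped that a theory through this poem destroyed this local tall student before Noor]; [VP hoped that a theory through this poem destroyed this local tall student before Noor]; [VP destroyed this local tall student before Noor]. Total: 3.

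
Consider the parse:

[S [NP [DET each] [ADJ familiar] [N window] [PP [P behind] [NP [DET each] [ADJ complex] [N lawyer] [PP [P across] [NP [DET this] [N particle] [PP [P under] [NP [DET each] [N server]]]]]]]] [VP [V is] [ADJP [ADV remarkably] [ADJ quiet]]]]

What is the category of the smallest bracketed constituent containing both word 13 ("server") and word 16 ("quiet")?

S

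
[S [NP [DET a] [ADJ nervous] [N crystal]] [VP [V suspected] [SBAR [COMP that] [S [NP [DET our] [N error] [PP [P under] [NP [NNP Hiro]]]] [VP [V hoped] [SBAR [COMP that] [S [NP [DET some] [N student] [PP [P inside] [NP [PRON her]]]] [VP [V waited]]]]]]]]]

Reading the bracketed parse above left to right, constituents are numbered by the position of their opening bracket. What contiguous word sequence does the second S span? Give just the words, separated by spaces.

our error under Hiro hoped that some student inside her waited

The S opening brackets appear, in order, over: "a nervous crystal suspected that our error under Hiro hoped that some student inside her waited"; "our error under Hiro hoped that some student inside her waited"; "some student inside her waited". The second one spans "our error under Hiro hoped that some student inside her waited".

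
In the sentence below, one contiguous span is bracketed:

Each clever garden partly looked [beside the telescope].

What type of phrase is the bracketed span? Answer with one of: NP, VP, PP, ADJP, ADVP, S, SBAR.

PP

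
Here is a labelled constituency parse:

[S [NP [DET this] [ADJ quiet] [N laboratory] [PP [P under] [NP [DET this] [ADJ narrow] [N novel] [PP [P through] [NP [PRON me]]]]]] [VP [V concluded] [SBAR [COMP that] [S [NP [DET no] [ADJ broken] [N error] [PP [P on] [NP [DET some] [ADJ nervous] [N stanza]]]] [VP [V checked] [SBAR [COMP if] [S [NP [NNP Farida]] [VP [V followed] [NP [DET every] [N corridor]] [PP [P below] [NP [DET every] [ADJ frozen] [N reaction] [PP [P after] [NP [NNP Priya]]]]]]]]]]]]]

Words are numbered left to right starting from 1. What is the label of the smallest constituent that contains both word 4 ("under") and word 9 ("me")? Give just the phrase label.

PP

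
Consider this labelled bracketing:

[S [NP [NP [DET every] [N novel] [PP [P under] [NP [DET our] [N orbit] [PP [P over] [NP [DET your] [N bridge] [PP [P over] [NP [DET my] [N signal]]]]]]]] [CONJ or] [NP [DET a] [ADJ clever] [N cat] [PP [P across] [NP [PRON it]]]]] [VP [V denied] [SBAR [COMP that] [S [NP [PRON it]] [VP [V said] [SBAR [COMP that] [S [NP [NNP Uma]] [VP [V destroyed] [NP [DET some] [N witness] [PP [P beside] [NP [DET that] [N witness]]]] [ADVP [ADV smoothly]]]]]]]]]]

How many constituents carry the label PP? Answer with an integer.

5

Listing each PP by its span: [PP under our orbit over your bridge over my signal]; [PP over your bridge over my signal]; [PP over my signal]; [PP across it]; [PP beside that witness] — that makes 5.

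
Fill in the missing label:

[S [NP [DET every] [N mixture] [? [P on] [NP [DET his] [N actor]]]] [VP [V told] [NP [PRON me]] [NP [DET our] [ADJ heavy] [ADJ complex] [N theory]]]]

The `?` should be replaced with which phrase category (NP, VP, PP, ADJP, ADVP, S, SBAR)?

The `?` node immediately contains: P 'on', NP. That is the internal structure of a prepositional phrase, so the label is PP.

PP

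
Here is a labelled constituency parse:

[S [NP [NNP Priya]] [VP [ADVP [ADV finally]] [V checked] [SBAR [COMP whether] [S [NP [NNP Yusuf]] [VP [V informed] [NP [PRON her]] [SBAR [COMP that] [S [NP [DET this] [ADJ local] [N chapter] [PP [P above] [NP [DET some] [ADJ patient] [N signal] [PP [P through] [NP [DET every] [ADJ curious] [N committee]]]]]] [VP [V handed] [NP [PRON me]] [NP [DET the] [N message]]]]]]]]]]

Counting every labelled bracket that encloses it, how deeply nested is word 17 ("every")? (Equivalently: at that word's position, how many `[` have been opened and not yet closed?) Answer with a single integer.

Path from the root down to the word: S → VP → SBAR → S → VP → SBAR → S → NP → PP → NP → PP → NP → DET. That is 13 enclosing brackets.

13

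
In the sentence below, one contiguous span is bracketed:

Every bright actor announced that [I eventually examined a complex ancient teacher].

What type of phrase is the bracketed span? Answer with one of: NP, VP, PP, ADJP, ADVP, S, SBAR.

S

The span is built around the head "examined" — a clause (S).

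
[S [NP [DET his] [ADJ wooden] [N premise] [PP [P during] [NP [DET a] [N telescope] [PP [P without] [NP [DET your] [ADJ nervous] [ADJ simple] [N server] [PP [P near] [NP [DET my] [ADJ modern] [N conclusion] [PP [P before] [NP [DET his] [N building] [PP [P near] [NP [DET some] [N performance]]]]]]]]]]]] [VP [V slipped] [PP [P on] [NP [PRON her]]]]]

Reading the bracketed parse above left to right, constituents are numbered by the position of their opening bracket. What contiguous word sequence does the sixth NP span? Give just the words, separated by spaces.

some performance

Opening `[NP` markers occur at word positions 1, 5, 8, 13, 17, 20, 24; the sixth of these opens the constituent [NP some performance].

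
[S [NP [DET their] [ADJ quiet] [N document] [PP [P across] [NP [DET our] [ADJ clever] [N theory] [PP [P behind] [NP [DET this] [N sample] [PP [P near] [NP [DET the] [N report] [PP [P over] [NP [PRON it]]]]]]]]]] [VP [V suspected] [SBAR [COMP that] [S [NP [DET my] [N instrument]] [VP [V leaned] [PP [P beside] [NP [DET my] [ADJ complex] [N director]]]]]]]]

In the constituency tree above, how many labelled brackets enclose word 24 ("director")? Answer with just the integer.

8

Path from the root down to the word: S → VP → SBAR → S → VP → PP → NP → N. That is 8 enclosing brackets.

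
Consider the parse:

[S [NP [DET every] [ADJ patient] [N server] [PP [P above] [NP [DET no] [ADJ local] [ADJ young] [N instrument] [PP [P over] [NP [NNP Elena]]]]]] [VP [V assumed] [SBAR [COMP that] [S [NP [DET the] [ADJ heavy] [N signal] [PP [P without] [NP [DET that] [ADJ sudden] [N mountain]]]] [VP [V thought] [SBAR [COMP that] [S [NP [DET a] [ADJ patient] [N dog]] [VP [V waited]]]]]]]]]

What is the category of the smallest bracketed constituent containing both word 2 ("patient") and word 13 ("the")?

S

Both words fall inside [S every patient server above no local young instrument over Elena assumed that the heavy signal without that sudden mountain thought that a patient dog waited] (words 1–25), and no smaller constituent contains them both. Label: S.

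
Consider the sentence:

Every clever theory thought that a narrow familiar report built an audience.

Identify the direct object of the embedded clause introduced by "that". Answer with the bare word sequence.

an audience

The verb of the embedded clause introduced by "that" is "built"; its direct object is the NP "an audience".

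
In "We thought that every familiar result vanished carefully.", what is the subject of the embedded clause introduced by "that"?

In the embedded clause introduced by "that" the verb is "vanished"; the NP preceding it, "every familiar result", is the subject.

every familiar result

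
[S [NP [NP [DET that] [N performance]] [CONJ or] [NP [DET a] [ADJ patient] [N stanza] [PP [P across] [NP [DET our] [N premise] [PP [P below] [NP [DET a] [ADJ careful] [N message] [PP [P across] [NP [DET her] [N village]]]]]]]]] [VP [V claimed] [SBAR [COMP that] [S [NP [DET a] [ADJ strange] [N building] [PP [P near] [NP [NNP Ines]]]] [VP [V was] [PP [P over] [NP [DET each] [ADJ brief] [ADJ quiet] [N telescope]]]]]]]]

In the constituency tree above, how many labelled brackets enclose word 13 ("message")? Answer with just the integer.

8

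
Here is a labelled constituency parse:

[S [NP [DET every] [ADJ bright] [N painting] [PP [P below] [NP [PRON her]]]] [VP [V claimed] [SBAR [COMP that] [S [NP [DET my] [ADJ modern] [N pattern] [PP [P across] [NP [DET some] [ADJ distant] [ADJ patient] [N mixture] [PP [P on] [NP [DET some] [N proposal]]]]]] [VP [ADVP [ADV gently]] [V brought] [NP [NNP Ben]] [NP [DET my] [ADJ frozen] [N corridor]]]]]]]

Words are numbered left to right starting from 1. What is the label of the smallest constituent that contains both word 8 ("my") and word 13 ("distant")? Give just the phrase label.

NP

Word 8 lies under S → VP → SBAR → S → NP → DET; word 13 lies under S → VP → SBAR → S → NP → PP → NP → ADJ. The lowest shared node is the NP.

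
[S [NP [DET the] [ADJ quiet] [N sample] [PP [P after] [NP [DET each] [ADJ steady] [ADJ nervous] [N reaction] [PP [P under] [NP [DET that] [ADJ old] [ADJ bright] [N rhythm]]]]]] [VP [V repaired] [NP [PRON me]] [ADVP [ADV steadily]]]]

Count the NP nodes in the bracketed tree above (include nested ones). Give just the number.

4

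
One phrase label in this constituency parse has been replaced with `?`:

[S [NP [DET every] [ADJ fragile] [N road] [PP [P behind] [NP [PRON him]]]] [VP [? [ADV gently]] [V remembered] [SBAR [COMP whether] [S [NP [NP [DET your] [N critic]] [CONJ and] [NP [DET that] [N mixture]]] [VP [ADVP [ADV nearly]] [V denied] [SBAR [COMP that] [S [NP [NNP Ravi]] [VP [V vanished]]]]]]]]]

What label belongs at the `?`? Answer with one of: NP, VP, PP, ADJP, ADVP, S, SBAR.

ADVP

Looking at what the `?` directly dominates — ADV 'gently' — this is an adverb phrase (ADVP).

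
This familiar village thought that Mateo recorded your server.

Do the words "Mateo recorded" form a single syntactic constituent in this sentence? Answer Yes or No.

The sequence begins inside the noun phrase "Mateo" and ends inside the verb phrase "recorded your server"; it crosses a phrase boundary, so no single node in the tree spans exactly those words.

No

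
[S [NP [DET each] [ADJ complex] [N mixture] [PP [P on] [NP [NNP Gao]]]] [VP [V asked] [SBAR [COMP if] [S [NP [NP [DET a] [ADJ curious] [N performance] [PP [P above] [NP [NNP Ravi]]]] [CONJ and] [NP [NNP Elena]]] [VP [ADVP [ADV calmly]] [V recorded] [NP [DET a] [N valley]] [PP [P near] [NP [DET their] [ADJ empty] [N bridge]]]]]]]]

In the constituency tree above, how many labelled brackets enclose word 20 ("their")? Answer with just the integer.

Counting open brackets not yet closed at "their": [S [VP [SBAR [S [VP [PP [NP [DET = 8.

8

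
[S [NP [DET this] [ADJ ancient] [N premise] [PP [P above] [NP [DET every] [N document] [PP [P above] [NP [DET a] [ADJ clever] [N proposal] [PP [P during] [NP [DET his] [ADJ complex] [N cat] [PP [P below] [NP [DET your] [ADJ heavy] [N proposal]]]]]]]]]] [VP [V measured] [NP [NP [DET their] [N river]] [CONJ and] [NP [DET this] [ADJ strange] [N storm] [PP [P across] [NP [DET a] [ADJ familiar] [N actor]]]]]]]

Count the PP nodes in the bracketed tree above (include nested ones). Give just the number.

Scanning left to right, an opening `[PP` appears at word positions 4, 7, 11, 15, 26 — 5 in total.

5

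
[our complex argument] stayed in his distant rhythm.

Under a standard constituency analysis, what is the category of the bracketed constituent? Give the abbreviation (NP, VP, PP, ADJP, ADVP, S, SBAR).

"argument" is the head of the bracketed span, so the span is a noun phrase: NP.

NP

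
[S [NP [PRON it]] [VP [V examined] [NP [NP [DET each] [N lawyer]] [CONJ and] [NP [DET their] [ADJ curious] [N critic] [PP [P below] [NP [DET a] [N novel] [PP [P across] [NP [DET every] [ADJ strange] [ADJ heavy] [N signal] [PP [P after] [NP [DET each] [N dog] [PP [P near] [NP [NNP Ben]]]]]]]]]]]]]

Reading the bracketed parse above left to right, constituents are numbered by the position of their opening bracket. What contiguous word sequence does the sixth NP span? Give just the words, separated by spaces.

The NP opening brackets appear, in order, over: "it"; "each lawyer and their curious critic below a novel across every strange heavy signal after each dog near Ben"; "each lawyer"; "their curious critic below a novel across every strange heavy signal after each dog near Ben"; "a novel across every strange heavy signal after each dog near Ben"; "every strange heavy signal after each dog near Ben"; "each dog near Ben"; "Ben". The sixth one spans "every strange heavy signal after each dog near Ben".

every strange heavy signal after each dog near Ben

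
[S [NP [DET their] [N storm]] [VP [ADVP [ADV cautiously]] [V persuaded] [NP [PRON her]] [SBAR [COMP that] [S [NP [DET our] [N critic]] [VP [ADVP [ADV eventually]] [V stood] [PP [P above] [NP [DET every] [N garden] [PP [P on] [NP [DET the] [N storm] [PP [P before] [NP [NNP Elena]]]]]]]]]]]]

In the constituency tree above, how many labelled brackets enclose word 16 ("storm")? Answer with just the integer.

10

The word sits inside N, which is inside NP, inside PP, inside NP, inside PP, inside VP, inside S, inside SBAR, inside VP, inside S — 10 brackets in all.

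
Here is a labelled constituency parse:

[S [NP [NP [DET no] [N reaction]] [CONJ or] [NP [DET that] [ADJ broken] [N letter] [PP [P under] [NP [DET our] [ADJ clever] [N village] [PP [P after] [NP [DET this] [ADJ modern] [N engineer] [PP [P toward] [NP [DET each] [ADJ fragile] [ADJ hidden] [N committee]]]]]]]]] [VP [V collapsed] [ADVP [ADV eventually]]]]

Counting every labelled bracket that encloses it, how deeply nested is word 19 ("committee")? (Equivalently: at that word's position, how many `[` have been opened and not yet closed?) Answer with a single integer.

The word sits inside N, which is inside NP, inside PP, inside NP, inside PP, inside NP, inside PP, inside NP, inside NP, inside S — 10 brackets in all.

10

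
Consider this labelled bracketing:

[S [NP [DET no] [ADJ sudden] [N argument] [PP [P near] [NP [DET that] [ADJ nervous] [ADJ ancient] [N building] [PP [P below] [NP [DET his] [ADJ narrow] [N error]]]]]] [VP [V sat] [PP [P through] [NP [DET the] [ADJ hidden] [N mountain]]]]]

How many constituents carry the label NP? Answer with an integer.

4

Listing each NP by its span: [NP no sudden argument near that nervous ancient building below his narrow error]; [NP that nervous ancient building below his narrow error]; [NP his narrow error]; [NP the hidden mountain] — that makes 4.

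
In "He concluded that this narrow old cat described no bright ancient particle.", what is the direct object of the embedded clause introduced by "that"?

no bright ancient particle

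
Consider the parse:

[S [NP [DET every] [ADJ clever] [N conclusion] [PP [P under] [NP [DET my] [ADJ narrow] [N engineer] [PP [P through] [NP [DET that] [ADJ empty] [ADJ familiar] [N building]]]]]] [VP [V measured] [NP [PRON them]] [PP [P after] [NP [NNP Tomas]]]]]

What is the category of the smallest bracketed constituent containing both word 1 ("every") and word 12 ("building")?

Both words fall inside [NP every clever conclusion under my narrow engineer through that empty familiar building] (words 1–12), and no smaller constituent contains them both. Label: NP.

NP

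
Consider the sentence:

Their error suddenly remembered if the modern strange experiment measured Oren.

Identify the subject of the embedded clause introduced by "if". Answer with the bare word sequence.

The subject of the embedded clause introduced by "if" is the NP immediately before the verb "measured": "the modern strange experiment".

the modern strange experiment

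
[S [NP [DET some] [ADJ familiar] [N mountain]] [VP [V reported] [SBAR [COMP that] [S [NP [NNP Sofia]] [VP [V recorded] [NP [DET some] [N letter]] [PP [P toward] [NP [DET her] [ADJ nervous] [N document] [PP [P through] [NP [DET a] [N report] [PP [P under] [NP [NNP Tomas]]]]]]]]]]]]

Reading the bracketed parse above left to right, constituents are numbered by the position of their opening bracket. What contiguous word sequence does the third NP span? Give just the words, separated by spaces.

Opening `[NP` markers occur at word positions 1, 6, 8, 11, 15, 18; the third of these opens the constituent [NP some letter].

some letter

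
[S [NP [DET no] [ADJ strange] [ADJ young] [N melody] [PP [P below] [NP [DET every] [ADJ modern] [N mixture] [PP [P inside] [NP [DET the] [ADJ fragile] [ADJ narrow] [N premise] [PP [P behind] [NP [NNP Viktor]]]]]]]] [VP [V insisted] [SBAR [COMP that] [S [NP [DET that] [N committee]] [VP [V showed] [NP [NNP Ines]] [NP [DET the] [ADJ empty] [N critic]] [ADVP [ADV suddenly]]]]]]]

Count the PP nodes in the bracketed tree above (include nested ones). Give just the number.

Listing each PP by its span: [PP below every modern mixture inside the fragile narrow premise behind Viktor]; [PP inside the fragile narrow premise behind Viktor]; [PP behind Viktor] — that makes 3.

3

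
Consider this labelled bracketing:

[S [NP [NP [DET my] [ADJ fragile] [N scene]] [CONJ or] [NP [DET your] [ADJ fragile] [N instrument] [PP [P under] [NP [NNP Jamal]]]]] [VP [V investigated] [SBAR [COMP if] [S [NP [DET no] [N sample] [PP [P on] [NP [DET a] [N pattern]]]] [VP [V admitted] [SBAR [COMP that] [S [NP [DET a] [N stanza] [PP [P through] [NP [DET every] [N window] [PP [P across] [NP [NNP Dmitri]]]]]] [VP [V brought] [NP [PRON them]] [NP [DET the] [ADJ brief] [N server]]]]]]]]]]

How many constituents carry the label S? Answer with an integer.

3

The S constituents are: [S my fragile scene or your fragile instrument under Jamal investigated if no sample on a pattern admitted that a stanza through every window across Dmitri brought them the brief server]; [S no sample on a pattern admitted that a stanza through every window across Dmitri brought them the brief server]; [S a stanza through every window across Dmitri brought them the brief server]. Total: 3.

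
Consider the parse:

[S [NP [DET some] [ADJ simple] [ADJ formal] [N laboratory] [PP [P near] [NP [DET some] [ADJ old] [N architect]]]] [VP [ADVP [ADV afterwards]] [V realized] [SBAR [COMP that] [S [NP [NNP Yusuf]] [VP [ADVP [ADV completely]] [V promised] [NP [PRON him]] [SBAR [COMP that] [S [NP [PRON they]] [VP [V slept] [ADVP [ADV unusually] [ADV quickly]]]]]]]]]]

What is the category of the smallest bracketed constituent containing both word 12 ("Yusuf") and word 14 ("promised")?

Word 12 lies under S → VP → SBAR → S → NP → NNP; word 14 lies under S → VP → SBAR → S → VP → V. The lowest shared node is the S.

S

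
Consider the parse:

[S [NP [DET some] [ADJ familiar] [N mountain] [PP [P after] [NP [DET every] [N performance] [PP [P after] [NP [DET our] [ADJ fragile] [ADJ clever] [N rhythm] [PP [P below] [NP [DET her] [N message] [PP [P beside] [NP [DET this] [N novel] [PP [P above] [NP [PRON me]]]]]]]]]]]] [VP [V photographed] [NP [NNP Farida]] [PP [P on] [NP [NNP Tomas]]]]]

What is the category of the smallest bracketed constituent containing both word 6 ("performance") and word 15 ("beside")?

NP

Both words fall inside [NP every performance after our fragile clever rhythm below her message beside this novel above me] (words 5–19), and no smaller constituent contains them both. Label: NP.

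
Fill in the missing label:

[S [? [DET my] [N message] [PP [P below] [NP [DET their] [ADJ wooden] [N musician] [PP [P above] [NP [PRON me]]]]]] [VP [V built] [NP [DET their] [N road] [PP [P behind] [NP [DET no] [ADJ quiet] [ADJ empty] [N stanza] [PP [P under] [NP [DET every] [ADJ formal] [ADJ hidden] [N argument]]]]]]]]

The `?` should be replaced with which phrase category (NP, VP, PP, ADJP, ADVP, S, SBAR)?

The `?` node immediately contains: DET 'my', N 'message', PP. That is the internal structure of a noun phrase, so the label is NP.

NP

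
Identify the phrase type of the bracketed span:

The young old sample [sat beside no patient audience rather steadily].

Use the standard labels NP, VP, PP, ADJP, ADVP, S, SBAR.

"sat" is the head of the bracketed span, so the span is a verb phrase: VP.

VP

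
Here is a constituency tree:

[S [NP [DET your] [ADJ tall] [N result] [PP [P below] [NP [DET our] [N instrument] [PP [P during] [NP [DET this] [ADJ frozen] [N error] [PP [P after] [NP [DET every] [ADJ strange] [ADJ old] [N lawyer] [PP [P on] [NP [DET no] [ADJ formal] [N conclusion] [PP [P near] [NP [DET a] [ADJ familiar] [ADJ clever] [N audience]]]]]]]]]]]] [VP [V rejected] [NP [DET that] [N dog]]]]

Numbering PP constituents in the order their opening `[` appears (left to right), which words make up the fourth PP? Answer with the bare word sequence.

on no formal conclusion near a familiar clever audience

In left-to-right order the PP constituents are "below our instrument during this frozen error after every strange old lawyer on no formal conclusion near a familiar clever audience"; "during this frozen error after every strange old lawyer on no formal conclusion near a familiar clever audience"; "after every strange old lawyer on no formal conclusion near a familiar clever audience"; "on no formal conclusion near a familiar clever audience"; "near a familiar clever audience". Number 4 is "on no formal conclusion near a familiar clever audience".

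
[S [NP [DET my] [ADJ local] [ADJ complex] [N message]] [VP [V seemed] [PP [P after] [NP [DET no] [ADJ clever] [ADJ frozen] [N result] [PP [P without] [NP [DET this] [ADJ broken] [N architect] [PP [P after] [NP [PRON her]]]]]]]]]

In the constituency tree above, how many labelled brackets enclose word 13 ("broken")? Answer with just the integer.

Counting open brackets not yet closed at "broken": [S [VP [PP [NP [PP [NP [ADJ = 7.

7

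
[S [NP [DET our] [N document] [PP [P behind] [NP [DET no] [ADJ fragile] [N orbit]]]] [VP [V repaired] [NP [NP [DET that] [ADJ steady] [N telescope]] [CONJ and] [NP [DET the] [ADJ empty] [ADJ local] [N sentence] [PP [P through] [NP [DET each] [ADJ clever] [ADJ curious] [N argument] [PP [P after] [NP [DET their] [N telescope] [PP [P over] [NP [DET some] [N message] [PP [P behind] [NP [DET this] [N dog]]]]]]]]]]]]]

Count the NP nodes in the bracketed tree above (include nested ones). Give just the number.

9

Listing each NP by its span: [NP our document behind no fragile orbit]; [NP no fragile orbit]; [NP that steady telescope and the empty local sentence through each clever curious argument after their telescope over some message behind this dog]; [NP that steady telescope]; [NP the empty local sentence through each clever curious argument after their telescope over some message behind this dog]; [NP each clever curious argument after their telescope over some message behind this dog] … — that makes 9.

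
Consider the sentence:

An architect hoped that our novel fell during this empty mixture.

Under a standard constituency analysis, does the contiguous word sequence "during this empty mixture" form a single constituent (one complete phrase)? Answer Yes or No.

These words form the whole prepositional phrase headed by "during", so yes — one constituent.

Yes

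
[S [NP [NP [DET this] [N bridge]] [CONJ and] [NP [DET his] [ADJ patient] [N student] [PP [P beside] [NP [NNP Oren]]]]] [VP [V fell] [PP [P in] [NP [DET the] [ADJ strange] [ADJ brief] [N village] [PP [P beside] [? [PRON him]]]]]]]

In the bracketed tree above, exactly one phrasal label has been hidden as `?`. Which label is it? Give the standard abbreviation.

NP

Looking at what the `?` directly dominates — PRON 'him' — this is a noun phrase (NP).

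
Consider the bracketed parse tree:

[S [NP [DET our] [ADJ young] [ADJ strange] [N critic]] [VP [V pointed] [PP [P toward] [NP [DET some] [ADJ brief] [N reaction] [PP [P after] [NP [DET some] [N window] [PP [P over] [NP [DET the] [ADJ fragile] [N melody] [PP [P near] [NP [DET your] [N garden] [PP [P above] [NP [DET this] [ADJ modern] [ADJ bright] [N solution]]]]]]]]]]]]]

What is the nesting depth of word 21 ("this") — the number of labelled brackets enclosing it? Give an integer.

13

The word sits inside DET, which is inside NP, inside PP, inside NP, inside PP, inside NP, inside PP, inside NP, inside PP, inside NP, inside PP, inside VP, inside S — 13 brackets in all.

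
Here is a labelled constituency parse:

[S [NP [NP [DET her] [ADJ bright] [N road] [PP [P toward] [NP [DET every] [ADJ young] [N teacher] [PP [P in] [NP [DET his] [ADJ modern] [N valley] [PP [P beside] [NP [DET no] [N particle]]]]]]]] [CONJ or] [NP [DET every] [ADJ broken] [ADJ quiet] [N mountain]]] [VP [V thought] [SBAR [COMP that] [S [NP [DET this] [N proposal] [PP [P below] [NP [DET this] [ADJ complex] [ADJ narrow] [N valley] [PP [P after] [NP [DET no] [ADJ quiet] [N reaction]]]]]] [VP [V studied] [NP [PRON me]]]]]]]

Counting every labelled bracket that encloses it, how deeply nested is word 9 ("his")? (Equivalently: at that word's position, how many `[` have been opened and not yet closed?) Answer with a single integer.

Path from the root down to the word: S → NP → NP → PP → NP → PP → NP → DET. That is 8 enclosing brackets.

8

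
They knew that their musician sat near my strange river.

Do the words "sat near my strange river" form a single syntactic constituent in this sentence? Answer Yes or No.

"sat near my strange river" is exactly the verb phrase [VP sat near my strange river], a complete constituent.

Yes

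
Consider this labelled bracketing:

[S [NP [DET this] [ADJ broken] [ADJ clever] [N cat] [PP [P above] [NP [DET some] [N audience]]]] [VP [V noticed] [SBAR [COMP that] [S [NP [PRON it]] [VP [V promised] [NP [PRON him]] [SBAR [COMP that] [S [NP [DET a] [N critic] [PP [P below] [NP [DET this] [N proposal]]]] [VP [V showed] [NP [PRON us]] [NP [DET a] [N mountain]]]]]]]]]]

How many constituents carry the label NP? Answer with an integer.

8

The NP constituents are: [NP this broken clever cat above some audience]; [NP some audience]; [NP it]; [NP him]; [NP a critic below this proposal]; [NP this proposal] …. Total: 8.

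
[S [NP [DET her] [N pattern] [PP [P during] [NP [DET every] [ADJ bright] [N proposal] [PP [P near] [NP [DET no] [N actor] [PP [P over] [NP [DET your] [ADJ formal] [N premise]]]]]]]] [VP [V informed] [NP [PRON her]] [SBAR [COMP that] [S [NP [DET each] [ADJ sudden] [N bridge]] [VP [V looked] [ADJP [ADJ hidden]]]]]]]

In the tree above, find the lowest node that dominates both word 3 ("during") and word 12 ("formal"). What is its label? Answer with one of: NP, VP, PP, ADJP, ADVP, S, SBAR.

PP

The smallest bracket enclosing both words is [PP during every bright proposal near no actor over your formal premise], so the label is PP.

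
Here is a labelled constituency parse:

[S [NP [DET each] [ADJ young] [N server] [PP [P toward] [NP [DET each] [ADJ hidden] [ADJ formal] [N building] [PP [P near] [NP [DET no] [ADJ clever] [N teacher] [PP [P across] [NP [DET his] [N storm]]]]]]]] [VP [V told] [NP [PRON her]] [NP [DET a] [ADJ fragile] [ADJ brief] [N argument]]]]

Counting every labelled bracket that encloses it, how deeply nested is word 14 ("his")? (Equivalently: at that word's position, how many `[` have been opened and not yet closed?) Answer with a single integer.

Counting open brackets not yet closed at "his": [S [NP [PP [NP [PP [NP [PP [NP [DET = 9.

9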